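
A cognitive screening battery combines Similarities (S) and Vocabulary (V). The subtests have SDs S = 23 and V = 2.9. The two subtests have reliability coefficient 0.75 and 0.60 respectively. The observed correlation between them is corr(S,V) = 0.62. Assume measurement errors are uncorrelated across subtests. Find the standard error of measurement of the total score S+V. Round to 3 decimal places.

Var(total) = 537.41 + 82.708 = 620.118.
True-score variance = 401.796 + 82.708 = 484.504, so reliability = 0.7813.
Error variance = 620.118 − 484.504 = 135.614; SEM = √135.614 = 11.645.

11.645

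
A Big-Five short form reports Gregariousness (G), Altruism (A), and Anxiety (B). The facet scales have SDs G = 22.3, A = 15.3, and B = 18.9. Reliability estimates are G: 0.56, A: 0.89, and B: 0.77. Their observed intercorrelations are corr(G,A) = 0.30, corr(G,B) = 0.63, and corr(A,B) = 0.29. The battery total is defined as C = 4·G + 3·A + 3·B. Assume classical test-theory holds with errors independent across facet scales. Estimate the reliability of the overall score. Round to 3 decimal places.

Var(C) = 4²·22.3² + 3²·15.3² + 3²·18.9² + 2·[12·22.3·15.3·0.30 + 12·22.3·18.9·0.63 + 9·15.3·18.9·0.29] = 13278.3 + 10338.7 = 23617.
With uncorrelated errors the cross-covariances are all true-score covariance, so they carry over unchanged; only the diagonal terms shrink to ρᵢσᵢ².
True-score variance = [4²·22.3²·0.56 + 3²·15.3²·0.89 + 3²·18.9²·0.77] + 10338.7 = 8806.24 + 10338.7 = 19144.9.
Reliability = 19144.9 / 23617 = 0.811.

0.811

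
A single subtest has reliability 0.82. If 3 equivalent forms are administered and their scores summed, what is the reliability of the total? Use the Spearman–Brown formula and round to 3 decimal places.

ρ_k = kρ / (1 + (k−1)ρ) = 3·0.82 / (1 + 2·0.82) = 2.460 / 2.640 = 0.932.

0.932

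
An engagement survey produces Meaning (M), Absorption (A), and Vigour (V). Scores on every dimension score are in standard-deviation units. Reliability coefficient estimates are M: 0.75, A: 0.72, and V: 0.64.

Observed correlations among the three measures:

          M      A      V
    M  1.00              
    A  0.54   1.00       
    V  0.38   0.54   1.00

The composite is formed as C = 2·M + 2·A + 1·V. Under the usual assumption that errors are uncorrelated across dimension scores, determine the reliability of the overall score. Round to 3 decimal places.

0.854

Var(C) = 2² + 2² + 1 + 2·[4·0.54 + 2·0.38 + 2·0.54] = 9 + 8 = 17.
With uncorrelated errors the cross-covariances are all true-score covariance, so they carry over unchanged; only the diagonal terms shrink to ρᵢσᵢ².
True-score variance = [2²·0.75 + 2²·0.72 + 0.64] + 8 = 6.52 + 8 = 14.52.
Reliability = 14.52 / 17 = 0.854.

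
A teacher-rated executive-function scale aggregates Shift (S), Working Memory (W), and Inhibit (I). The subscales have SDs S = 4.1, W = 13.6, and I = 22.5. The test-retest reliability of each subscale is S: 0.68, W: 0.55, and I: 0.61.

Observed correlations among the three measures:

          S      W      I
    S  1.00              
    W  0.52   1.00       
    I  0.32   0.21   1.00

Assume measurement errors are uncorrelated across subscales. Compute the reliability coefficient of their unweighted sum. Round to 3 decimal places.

Var(S+W+I) = 4.1² + 13.6² + 22.5² + 2·[4.1·13.6·0.52 + 4.1·22.5·0.32 + 13.6·22.5·0.21] = 708.02 + 245.55 = 953.57.
Under uncorrelated errors the observed covariances equal the true-score covariances, so only the own-variance terms attenuate.
True-score variance = [4.1²·0.68 + 13.6²·0.55 + 22.5²·0.61] + 245.55 = 421.971 + 245.55 = 667.522.
Reliability = 667.522 / 953.57 = 0.700.

0.700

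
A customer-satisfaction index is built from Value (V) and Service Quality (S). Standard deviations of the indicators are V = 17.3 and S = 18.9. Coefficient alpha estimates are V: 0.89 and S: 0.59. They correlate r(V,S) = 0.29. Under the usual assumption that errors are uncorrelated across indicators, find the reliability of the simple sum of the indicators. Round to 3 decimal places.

0.788

Var(V+S) = 17.3² + 18.9² + 2·[17.3·18.9·0.29] = 656.5 + 189.643 = 846.143.
With uncorrelated errors the cross-covariances are all true-score covariance, so they carry over unchanged; only the diagonal terms shrink to ρᵢσᵢ².
True-score variance = [17.3²·0.89 + 18.9²·0.59] + 189.643 = 477.122 + 189.643 = 666.765.
Reliability = 666.765 / 846.143 = 0.788.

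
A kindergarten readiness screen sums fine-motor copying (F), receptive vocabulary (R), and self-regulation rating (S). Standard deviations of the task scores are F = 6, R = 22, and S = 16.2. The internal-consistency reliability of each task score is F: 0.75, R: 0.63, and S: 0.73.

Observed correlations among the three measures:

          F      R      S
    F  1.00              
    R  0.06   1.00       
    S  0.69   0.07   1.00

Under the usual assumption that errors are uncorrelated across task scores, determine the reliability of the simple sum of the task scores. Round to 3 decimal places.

Var(F+R+S) = 6² + 22² + 16.2² + 2·[6·22·0.06 + 6·16.2·0.69 + 22·16.2·0.07] = 782.44 + 199.872 = 982.312.
Under uncorrelated errors the observed covariances equal the true-score covariances, so only the own-variance terms attenuate.
True-score variance = [6²·0.75 + 22²·0.63 + 16.2²·0.73] + 199.872 = 523.501 + 199.872 = 723.373.
Reliability = 723.373 / 982.312 = 0.736.

0.736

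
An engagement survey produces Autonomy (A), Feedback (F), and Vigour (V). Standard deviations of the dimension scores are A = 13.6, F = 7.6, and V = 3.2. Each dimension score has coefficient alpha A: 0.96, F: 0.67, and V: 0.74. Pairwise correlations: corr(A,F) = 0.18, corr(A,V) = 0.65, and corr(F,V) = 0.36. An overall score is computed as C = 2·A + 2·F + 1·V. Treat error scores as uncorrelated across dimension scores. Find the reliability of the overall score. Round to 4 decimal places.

0.9151

Var(C) = 2²·13.6² + 2²·7.6² + 3.2² + 2·[4·13.6·7.6·0.18 + 2·13.6·3.2·0.65 + 2·7.6·3.2·0.36] = 981.12 + 297.011 = 1278.13.
Under uncorrelated errors the observed covariances equal the true-score covariances, so only the own-variance terms attenuate.
True-score variance = [2²·13.6²·0.96 + 2²·7.6²·0.67 + 3.2²·0.74] + 297.011 = 872.621 + 297.011 = 1169.63.
Reliability = 1169.63 / 1278.13 = 0.9151.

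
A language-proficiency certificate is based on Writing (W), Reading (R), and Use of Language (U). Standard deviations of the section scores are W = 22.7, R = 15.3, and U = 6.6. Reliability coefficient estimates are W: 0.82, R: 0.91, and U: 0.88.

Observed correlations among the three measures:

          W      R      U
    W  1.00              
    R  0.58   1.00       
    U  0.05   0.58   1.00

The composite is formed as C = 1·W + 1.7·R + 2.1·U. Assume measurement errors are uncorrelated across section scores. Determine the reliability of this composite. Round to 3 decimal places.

Var(C) = 22.7² + 1.7²·15.3² + 2.1²·6.6² + 2·[1.7·22.7·15.3·0.58 + 2.1·22.7·6.6·0.05 + 3.57·15.3·6.6·0.58] = 1383.91 + 1134.54 = 2518.45.
Under uncorrelated errors the observed covariances equal the true-score covariances, so only the own-variance terms attenuate.
True-score variance = [22.7²·0.82 + 1.7²·15.3²·0.91 + 2.1²·6.6²·0.88] + 1134.54 = 1207.22 + 1134.54 = 2341.75.
Reliability = 2341.75 / 2518.45 = 0.930.

0.930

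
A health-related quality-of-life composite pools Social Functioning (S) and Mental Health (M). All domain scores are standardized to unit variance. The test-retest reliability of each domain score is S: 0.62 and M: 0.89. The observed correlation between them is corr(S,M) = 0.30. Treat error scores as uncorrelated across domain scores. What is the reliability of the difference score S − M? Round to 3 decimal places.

0.650

Var(S−M) = 1 + 1 − 2·0.30 = 2 − 0.6 = 1.4.
Under uncorrelated errors the observed covariances equal the true-score covariances, so only the own-variance terms attenuate.
True-score variance = [0.62 + 0.89] − 0.6 = 1.51 − 0.6 = 0.91.
Reliability = 0.91 / 1.4 = 0.650.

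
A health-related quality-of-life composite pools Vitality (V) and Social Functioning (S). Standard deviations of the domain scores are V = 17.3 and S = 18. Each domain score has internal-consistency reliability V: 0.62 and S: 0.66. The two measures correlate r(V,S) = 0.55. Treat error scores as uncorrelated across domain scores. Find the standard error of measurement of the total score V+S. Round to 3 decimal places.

14.963

Var(total) = 623.29 + 342.54 = 965.83.
True-score variance = 399.4 + 342.54 = 741.94, so reliability = 0.7682.
Error variance = 965.83 − 741.94 = 223.89; SEM = √223.89 = 14.963.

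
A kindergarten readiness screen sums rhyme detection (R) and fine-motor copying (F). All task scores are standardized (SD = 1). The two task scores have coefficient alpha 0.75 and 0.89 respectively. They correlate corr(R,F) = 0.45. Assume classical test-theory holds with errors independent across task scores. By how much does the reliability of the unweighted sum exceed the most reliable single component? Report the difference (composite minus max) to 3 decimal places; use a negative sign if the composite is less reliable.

Var(sum) = 2 + 0.9 = 2.9; true-score variance = 1.64 + 0.9 = 2.54; composite reliability = 0.8759.
Max component reliability = 0.8900.
Difference = 0.8759 − 0.8900 = -0.014.

-0.014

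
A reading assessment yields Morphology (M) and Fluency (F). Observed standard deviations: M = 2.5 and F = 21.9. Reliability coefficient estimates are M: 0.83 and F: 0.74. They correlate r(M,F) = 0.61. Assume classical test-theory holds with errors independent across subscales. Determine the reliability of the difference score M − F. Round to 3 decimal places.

Var(M−F) = 2.5² + 21.9² − 2·2.5·21.9·0.61 = 485.86 − 66.795 = 419.065.
Under uncorrelated errors the observed covariances equal the true-score covariances, so only the own-variance terms attenuate.
True-score variance = [2.5²·0.83 + 21.9²·0.74] − 66.795 = 360.099 − 66.795 = 293.304.
Reliability = 293.304 / 419.065 = 0.700.

0.700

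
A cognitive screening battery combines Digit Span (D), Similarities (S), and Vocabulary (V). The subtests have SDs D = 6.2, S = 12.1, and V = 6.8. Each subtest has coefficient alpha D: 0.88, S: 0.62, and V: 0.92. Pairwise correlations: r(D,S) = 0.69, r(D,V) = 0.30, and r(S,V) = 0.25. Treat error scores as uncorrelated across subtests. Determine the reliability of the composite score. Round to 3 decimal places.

Var(D+S+V) = 6.2² + 12.1² + 6.8² + 2·[6.2·12.1·0.69 + 6.2·6.8·0.30 + 12.1·6.8·0.25] = 231.09 + 169.964 = 401.054.
With uncorrelated errors the cross-covariances are all true-score covariance, so they carry over unchanged; only the diagonal terms shrink to ρᵢσᵢ².
True-score variance = [6.2²·0.88 + 12.1²·0.62 + 6.8²·0.92] + 169.964 = 167.142 + 169.964 = 337.106.
Reliability = 337.106 / 401.054 = 0.841.

0.841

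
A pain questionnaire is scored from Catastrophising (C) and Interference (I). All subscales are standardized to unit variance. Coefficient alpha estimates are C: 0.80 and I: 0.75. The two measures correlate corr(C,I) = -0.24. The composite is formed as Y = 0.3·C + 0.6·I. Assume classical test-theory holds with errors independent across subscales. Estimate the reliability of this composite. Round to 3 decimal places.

0.703

Var(Y) = 0.3² + 0.6² + 2·[0.18·(-0.24)] = 0.45 − 0.0864 = 0.3636.
With uncorrelated errors the cross-covariances are all true-score covariance, so they carry over unchanged; only the diagonal terms shrink to ρᵢσᵢ².
True-score variance = [0.3²·0.80 + 0.6²·0.75] − 0.0864 = 0.342 − 0.0864 = 0.2556.
Reliability = 0.2556 / 0.3636 = 0.703.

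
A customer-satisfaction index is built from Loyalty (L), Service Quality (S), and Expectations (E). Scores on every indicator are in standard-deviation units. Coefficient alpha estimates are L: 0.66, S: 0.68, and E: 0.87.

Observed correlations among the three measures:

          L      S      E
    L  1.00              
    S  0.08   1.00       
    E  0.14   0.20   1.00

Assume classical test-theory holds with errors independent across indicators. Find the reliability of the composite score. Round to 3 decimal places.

Var(L+S+E) = 3 + 2·[0.08 + 0.14 + 0.20] = 3 + 0.84 = 3.84.
Under uncorrelated errors the observed covariances equal the true-score covariances, so only the own-variance terms attenuate.
True-score variance = [0.66 + 0.68 + 0.87] + 0.84 = 2.21 + 0.84 = 3.05.
Reliability = 3.05 / 3.84 = 0.794.

0.794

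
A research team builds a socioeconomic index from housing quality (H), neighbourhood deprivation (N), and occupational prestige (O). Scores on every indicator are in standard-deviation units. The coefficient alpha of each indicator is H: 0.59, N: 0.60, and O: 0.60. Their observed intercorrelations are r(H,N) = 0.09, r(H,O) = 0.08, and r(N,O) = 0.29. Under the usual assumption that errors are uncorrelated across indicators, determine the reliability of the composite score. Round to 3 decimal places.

Var(H+N+O) = 3 + 2·[0.09 + 0.08 + 0.29] = 3 + 0.92 = 3.92.
Under uncorrelated errors the observed covariances equal the true-score covariances, so only the own-variance terms attenuate.
True-score variance = [0.59 + 0.60 + 0.60] + 0.92 = 1.79 + 0.92 = 2.71.
Reliability = 2.71 / 3.92 = 0.691.

0.691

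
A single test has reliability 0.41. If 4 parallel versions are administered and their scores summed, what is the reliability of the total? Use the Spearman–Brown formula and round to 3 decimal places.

0.735

ρ_k = kρ / (1 + (k−1)ρ) = 4·0.41 / (1 + 3·0.41) = 1.640 / 2.230 = 0.735.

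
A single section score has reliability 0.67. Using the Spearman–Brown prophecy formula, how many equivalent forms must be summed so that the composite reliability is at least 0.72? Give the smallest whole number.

2

k ≥ ρ*(1−ρ₁)/(ρ₁(1−ρ*)) = 0.72·0.33 / (0.67·0.28) = 1.267.
Smallest integer k = 2.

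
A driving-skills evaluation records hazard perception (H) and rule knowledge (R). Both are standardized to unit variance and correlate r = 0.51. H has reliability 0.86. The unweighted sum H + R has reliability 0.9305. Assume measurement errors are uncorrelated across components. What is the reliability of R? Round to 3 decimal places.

Var(H+R) = 2 + 2·0.51 = 3.020.
True-score variance = ρ_H + ρ_R + 2·0.51, so 0.9305 = (0.86 + ρ_R + 1.02) / 3.020.
ρ_R = 0.9305·3.020 − 0.86 − 1.02 = 0.930.

0.930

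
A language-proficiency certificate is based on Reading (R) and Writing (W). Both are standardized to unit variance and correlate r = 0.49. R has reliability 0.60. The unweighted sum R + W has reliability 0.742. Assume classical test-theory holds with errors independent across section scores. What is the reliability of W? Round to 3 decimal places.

0.631

Var(R+W) = 2 + 2·0.49 = 2.980.
True-score variance = ρ_R + ρ_W + 2·0.49, so 0.742 = (0.60 + ρ_W + 0.98) / 2.980.
ρ_W = 0.742·2.980 − 0.60 − 0.98 = 0.631.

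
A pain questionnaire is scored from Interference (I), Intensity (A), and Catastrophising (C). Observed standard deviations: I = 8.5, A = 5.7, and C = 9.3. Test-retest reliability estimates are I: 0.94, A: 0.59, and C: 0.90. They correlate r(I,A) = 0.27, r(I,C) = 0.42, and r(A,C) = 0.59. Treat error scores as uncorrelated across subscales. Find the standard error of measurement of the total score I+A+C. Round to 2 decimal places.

Var(total) = 191.23 + 155.117 = 346.347.
True-score variance = 164.925 + 155.117 = 320.042, so reliability = 0.9241.
Error variance = 346.347 − 320.042 = 26.3049; SEM = √26.3049 = 5.13.

5.13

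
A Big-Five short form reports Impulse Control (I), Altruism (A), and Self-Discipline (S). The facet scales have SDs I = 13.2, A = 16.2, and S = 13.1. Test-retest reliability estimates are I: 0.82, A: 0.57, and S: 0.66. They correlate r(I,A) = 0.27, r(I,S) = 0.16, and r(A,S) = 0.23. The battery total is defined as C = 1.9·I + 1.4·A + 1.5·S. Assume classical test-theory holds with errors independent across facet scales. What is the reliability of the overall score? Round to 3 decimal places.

0.788

Var(C) = 1.9²·13.2² + 1.4²·16.2² + 1.5²·13.1² + 2·[2.66·13.2·16.2·0.27 + 2.85·13.2·13.1·0.16 + 2.1·16.2·13.1·0.23] = 1529.51 + 669.867 = 2199.38.
With uncorrelated errors the cross-covariances are all true-score covariance, so they carry over unchanged; only the diagonal terms shrink to ρᵢσᵢ².
True-score variance = [1.9²·13.2²·0.82 + 1.4²·16.2²·0.57 + 1.5²·13.1²·0.66] + 669.867 = 1063.82 + 669.867 = 1733.69.
Reliability = 1733.69 / 2199.38 = 0.788.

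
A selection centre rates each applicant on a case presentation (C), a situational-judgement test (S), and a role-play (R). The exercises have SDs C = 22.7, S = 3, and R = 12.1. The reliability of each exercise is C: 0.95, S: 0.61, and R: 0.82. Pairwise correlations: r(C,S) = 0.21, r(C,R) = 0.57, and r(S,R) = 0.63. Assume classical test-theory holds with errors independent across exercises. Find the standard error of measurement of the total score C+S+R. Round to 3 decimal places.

Var(total) = 670.7 + 387.464 = 1058.16.
True-score variance = 615.072 + 387.464 = 1002.54, so reliability = 0.9474.
Error variance = 1058.16 − 1002.54 = 55.6283; SEM = √55.6283 = 7.458.

7.458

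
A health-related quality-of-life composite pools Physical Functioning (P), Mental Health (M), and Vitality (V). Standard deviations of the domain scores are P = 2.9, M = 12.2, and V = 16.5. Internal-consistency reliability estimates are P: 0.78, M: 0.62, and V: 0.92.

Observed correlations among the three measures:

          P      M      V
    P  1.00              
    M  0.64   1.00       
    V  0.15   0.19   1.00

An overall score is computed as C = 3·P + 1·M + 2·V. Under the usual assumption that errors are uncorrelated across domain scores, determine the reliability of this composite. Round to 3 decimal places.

Var(C) = 3²·2.9² + 12.2² + 2²·16.5² + 2·[3·2.9·12.2·0.64 + 6·2.9·16.5·0.15 + 2·12.2·16.5·0.19] = 1313.53 + 374.977 = 1688.51.
With uncorrelated errors the cross-covariances are all true-score covariance, so they carry over unchanged; only the diagonal terms shrink to ρᵢσᵢ².
True-score variance = [3²·2.9²·0.78 + 12.2²·0.62 + 2²·16.5²·0.92] + 374.977 = 1153.2 + 374.977 = 1528.18.
Reliability = 1528.18 / 1688.51 = 0.905.

0.905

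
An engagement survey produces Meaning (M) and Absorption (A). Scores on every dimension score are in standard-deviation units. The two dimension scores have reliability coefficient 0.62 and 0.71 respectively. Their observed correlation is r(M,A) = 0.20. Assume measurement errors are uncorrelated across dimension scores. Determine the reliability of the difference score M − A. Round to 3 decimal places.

0.581

Var(M−A) = 1 + 1 − 2·0.20 = 2 − 0.4 = 1.6.
Under uncorrelated errors the observed covariances equal the true-score covariances, so only the own-variance terms attenuate.
True-score variance = [0.62 + 0.71] − 0.4 = 1.33 − 0.4 = 0.93.
Reliability = 0.93 / 1.6 = 0.581.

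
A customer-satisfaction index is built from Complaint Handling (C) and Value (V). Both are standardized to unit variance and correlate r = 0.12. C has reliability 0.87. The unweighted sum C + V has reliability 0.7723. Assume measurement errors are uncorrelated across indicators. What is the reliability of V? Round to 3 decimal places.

Var(C+V) = 2 + 2·0.12 = 2.240.
True-score variance = ρ_C + ρ_V + 2·0.12, so 0.7723 = (0.87 + ρ_V + 0.24) / 2.240.
ρ_V = 0.7723·2.240 − 0.87 − 0.24 = 0.620.

0.620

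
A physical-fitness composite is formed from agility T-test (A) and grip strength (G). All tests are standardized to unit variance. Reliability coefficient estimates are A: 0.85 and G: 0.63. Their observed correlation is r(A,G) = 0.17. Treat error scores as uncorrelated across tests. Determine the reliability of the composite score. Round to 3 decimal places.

0.778

Var(A+G) = 2 + 2·[0.17] = 2 + 0.34 = 2.34.
Under uncorrelated errors the observed covariances equal the true-score covariances, so only the own-variance terms attenuate.
True-score variance = [0.85 + 0.63] + 0.34 = 1.48 + 0.34 = 1.82.
Reliability = 1.82 / 2.34 = 0.778.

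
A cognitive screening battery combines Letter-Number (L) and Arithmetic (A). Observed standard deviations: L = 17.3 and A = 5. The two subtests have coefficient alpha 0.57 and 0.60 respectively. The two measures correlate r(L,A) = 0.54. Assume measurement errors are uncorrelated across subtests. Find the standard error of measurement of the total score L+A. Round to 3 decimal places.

Var(total) = 324.29 + 93.42 = 417.71.
True-score variance = 185.595 + 93.42 = 279.015, so reliability = 0.6680.
Error variance = 417.71 − 279.015 = 138.695; SEM = √138.695 = 11.777.

11.777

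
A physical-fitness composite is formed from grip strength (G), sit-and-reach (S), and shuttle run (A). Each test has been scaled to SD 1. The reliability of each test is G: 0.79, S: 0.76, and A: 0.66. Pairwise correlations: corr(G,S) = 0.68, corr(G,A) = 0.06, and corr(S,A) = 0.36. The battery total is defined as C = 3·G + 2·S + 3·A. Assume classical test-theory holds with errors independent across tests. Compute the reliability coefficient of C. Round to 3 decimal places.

Var(C) = 3² + 2² + 3² + 2·[6·0.68 + 9·0.06 + 6·0.36] = 22 + 13.56 = 35.56.
Under uncorrelated errors the observed covariances equal the true-score covariances, so only the own-variance terms attenuate.
True-score variance = [3²·0.79 + 2²·0.76 + 3²·0.66] + 13.56 = 16.09 + 13.56 = 29.65.
Reliability = 29.65 / 35.56 = 0.834.

0.834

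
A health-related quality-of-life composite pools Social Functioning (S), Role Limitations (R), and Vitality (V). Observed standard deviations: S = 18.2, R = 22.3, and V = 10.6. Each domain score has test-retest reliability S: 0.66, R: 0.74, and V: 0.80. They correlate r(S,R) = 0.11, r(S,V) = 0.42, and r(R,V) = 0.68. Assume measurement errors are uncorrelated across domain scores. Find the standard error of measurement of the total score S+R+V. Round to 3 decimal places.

Var(total) = 940.89 + 572.819 = 1513.71.
True-score variance = 676.501 + 572.819 = 1249.32, so reliability = 0.8253.
Error variance = 1513.71 − 1249.32 = 264.389; SEM = √264.389 = 16.260.

16.260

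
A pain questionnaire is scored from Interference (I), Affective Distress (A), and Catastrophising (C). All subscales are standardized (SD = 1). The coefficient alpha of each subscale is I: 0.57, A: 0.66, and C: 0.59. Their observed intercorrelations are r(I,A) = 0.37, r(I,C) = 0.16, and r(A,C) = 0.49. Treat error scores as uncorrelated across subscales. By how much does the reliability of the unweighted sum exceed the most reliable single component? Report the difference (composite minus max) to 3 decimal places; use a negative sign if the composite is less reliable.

Var(sum) = 3 + 2.04 = 5.04; true-score variance = 1.82 + 2.04 = 3.86; composite reliability = 0.7659.
Max component reliability = 0.6600.
Difference = 0.7659 − 0.6600 = 0.106.

0.106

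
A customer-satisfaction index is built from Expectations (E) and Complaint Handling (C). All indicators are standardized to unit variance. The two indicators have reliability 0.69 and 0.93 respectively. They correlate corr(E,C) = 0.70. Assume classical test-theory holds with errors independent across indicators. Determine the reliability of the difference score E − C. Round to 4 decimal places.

Var(E−C) = 1 + 1 − 2·0.70 = 2 − 1.4 = 0.6.
Because errors are independent across components, Cov(Tᵢ,Tⱼ) = Cov(Xᵢ,Xⱼ); the off-diagonal part of the true-score variance is the same as above.
True-score variance = [0.69 + 0.93] − 1.4 = 1.62 − 1.4 = 0.22.
Reliability = 0.22 / 0.6 = 0.3667.

0.3667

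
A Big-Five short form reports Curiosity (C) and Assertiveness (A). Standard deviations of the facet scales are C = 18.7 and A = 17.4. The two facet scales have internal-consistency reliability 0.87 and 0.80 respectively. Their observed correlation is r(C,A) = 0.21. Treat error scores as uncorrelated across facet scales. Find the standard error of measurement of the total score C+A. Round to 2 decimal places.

Var(total) = 652.45 + 136.66 = 789.11.
True-score variance = 546.438 + 136.66 = 683.098, so reliability = 0.8657.
Error variance = 789.11 − 683.098 = 106.012; SEM = √106.012 = 10.30.

10.30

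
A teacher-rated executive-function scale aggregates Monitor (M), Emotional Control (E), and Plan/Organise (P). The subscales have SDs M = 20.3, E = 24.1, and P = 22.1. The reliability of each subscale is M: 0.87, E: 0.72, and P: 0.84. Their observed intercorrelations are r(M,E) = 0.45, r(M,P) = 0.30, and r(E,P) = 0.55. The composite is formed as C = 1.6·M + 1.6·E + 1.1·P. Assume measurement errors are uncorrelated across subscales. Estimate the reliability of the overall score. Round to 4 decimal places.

Var(C) = 1.6²·20.3² + 1.6²·24.1² + 1.1²·22.1² + 2·[2.56·20.3·24.1·0.45 + 1.76·20.3·22.1·0.30 + 1.76·24.1·22.1·0.55] = 3132.8 + 2632.07 = 5764.87.
Because errors are independent across components, Cov(Tᵢ,Tⱼ) = Cov(Xᵢ,Xⱼ); the off-diagonal part of the true-score variance is the same as above.
True-score variance = [1.6²·20.3²·0.87 + 1.6²·24.1²·0.72 + 1.1²·22.1²·0.84] + 2632.07 = 2484.78 + 2632.07 = 5116.85.
Reliability = 5116.85 / 5764.87 = 0.8876.

0.8876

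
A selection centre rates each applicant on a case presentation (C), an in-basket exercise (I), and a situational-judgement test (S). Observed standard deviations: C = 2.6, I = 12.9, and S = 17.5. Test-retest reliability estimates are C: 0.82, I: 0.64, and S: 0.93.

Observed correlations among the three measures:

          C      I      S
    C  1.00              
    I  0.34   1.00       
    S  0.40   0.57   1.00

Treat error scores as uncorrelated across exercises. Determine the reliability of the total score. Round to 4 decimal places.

Var(C+I+S) = 2.6² + 12.9² + 17.5² + 2·[2.6·12.9·0.34 + 2.6·17.5·0.40 + 12.9·17.5·0.57] = 479.42 + 316.562 = 795.982.
With uncorrelated errors the cross-covariances are all true-score covariance, so they carry over unchanged; only the diagonal terms shrink to ρᵢσᵢ².
True-score variance = [2.6²·0.82 + 12.9²·0.64 + 17.5²·0.93] + 316.562 = 396.858 + 316.562 = 713.42.
Reliability = 713.42 / 795.982 = 0.8963.

0.8963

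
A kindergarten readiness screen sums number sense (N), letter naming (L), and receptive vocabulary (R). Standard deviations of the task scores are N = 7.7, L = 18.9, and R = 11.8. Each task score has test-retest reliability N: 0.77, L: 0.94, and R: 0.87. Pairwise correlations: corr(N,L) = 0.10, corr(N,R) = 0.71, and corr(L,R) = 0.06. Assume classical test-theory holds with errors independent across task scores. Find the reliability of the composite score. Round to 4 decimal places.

0.9282

Var(N+L+R) = 7.7² + 18.9² + 11.8² + 2·[7.7·18.9·0.10 + 7.7·11.8·0.71 + 18.9·11.8·0.06] = 555.74 + 184.89 = 740.63.
Under uncorrelated errors the observed covariances equal the true-score covariances, so only the own-variance terms attenuate.
True-score variance = [7.7²·0.77 + 18.9²·0.94 + 11.8²·0.87] + 184.89 = 502.569 + 184.89 = 687.459.
Reliability = 687.459 / 740.63 = 0.9282.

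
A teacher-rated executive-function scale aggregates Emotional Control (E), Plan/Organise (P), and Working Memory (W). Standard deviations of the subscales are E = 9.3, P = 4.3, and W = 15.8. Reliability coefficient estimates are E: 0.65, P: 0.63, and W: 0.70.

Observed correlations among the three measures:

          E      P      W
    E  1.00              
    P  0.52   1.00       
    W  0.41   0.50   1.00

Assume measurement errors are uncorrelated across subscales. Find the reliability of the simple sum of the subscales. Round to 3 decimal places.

0.808

Var(E+P+W) = 9.3² + 4.3² + 15.8² + 2·[9.3·4.3·0.52 + 9.3·15.8·0.41 + 4.3·15.8·0.50] = 354.62 + 230.02 = 584.64.
Under uncorrelated errors the observed covariances equal the true-score covariances, so only the own-variance terms attenuate.
True-score variance = [9.3²·0.65 + 4.3²·0.63 + 15.8²·0.70] + 230.02 = 242.615 + 230.02 = 472.636.
Reliability = 472.636 / 584.64 = 0.808.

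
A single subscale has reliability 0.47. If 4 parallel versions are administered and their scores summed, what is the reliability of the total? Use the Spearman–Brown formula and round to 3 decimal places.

ρ_k = kρ / (1 + (k−1)ρ) = 4·0.47 / (1 + 3·0.47) = 1.880 / 2.410 = 0.780.

0.780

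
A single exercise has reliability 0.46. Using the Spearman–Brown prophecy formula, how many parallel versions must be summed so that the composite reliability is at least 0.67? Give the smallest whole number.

k ≥ ρ*(1−ρ₁)/(ρ₁(1−ρ*)) = 0.67·0.54 / (0.46·0.33) = 2.383.
Smallest integer k = 3.

3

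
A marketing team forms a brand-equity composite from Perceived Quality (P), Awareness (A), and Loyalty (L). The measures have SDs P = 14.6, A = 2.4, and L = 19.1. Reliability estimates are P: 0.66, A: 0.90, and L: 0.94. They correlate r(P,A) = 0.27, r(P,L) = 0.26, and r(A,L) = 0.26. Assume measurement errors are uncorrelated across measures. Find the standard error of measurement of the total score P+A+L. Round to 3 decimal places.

Var(total) = 583.73 + 187.766 = 771.496.
True-score variance = 488.791 + 187.766 = 676.557, so reliability = 0.8769.
Error variance = 771.496 − 676.557 = 94.939; SEM = √94.939 = 9.744.

9.744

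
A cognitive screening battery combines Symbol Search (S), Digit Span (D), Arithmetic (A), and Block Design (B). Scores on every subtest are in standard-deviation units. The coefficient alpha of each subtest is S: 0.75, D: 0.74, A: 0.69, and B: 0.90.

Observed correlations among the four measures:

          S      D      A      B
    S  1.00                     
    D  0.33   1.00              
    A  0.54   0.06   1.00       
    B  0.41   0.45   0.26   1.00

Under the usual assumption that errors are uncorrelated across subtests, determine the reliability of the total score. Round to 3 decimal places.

Var(S+D+A+B) = 4 + 2·[0.33 + 0.54 + 0.41 + 0.06 + 0.45 + 0.26] = 4 + 4.1 = 8.1.
With uncorrelated errors the cross-covariances are all true-score covariance, so they carry over unchanged; only the diagonal terms shrink to ρᵢσᵢ².
True-score variance = [0.75 + 0.74 + 0.69 + 0.90] + 4.1 = 3.08 + 4.1 = 7.18.
Reliability = 7.18 / 8.1 = 0.886.

0.886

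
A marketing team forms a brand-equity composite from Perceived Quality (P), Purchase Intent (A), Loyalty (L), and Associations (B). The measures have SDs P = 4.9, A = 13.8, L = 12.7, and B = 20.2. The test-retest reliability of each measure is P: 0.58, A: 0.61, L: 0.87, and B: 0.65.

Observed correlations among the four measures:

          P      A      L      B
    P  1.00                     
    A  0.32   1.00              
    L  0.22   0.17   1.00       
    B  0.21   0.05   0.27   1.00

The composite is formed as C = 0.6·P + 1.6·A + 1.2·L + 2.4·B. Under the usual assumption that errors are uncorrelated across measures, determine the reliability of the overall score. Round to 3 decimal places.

Var(C) = 0.6²·4.9² + 1.6²·13.8² + 1.2²·12.7² + 2.4²·20.2² + 2·[0.96·4.9·13.8·0.32 + 0.72·4.9·12.7·0.22 + 1.44·4.9·20.2·0.21 + 1.92·13.8·12.7·0.17 + 3.84·13.8·20.2·0.05 + 2.88·12.7·20.2·0.27] = 3078.74 + 741.548 = 3820.29.
With uncorrelated errors the cross-covariances are all true-score covariance, so they carry over unchanged; only the diagonal terms shrink to ρᵢσᵢ².
True-score variance = [0.6²·4.9²·0.58 + 1.6²·13.8²·0.61 + 1.2²·12.7²·0.87 + 2.4²·20.2²·0.65] + 741.548 = 2032.17 + 741.548 = 2773.72.
Reliability = 2773.72 / 3820.29 = 0.726.

0.726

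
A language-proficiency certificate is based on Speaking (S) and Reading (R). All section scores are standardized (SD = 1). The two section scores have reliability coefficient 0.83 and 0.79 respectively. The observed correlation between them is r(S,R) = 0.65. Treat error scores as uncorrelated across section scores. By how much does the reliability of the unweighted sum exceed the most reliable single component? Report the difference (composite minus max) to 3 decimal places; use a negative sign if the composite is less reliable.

Var(sum) = 2 + 1.3 = 3.3; true-score variance = 1.62 + 1.3 = 2.92; composite reliability = 0.8848.
Max component reliability = 0.8300.
Difference = 0.8848 − 0.8300 = 0.055.

0.055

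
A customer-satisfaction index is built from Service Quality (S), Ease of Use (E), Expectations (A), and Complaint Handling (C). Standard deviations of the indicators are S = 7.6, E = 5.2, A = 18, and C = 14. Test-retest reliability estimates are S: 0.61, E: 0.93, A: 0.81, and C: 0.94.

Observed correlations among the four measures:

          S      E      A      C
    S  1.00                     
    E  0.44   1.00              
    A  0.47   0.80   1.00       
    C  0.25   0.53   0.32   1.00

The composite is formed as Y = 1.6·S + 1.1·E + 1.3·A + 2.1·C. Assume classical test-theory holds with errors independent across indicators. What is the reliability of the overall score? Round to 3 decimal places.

Var(Y) = 1.6²·7.6² + 1.1²·5.2² + 1.3²·18² + 2.1²·14² + 2·[1.76·7.6·5.2·0.44 + 2.08·7.6·18·0.47 + 3.36·7.6·14·0.25 + 1.43·5.2·18·0.80 + 2.31·5.2·14·0.53 + 2.73·18·14·0.32] = 1592.5 + 1340.14 = 2932.65.
Because errors are independent across components, Cov(Tᵢ,Tⱼ) = Cov(Xᵢ,Xⱼ); the off-diagonal part of the true-score variance is the same as above.
True-score variance = [1.6²·7.6²·0.61 + 1.1²·5.2²·0.93 + 1.3²·18²·0.81 + 2.1²·14²·0.94] + 1340.14 = 1376.65 + 1340.14 = 2716.79.
Reliability = 2716.79 / 2932.65 = 0.926.

0.926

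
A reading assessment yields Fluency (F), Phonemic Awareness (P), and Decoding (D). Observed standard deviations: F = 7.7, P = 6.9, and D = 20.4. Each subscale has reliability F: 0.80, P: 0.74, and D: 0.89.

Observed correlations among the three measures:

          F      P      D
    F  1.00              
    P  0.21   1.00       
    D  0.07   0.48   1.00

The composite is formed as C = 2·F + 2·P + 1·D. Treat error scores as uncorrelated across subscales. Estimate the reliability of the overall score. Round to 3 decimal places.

0.886

Var(C) = 2²·7.7² + 2²·6.9² + 20.4² + 2·[4·7.7·6.9·0.21 + 2·7.7·20.4·0.07 + 2·6.9·20.4·0.48] = 843.76 + 403.5 = 1247.26.
With uncorrelated errors the cross-covariances are all true-score covariance, so they carry over unchanged; only the diagonal terms shrink to ρᵢσᵢ².
True-score variance = [2²·7.7²·0.80 + 2²·6.9²·0.74 + 20.4²·0.89] + 403.5 = 701.036 + 403.5 = 1104.54.
Reliability = 1104.54 / 1247.26 = 0.886.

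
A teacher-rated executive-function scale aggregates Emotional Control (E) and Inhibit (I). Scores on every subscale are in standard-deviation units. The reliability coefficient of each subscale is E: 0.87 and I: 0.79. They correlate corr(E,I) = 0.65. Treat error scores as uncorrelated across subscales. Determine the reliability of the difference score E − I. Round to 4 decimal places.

Var(E−I) = 1 + 1 − 2·0.65 = 2 − 1.3 = 0.7.
With uncorrelated errors the cross-covariances are all true-score covariance, so they carry over unchanged; only the diagonal terms shrink to ρᵢσᵢ².
True-score variance = [0.87 + 0.79] − 1.3 = 1.66 − 1.3 = 0.36.
Reliability = 0.36 / 0.7 = 0.5143.

0.5143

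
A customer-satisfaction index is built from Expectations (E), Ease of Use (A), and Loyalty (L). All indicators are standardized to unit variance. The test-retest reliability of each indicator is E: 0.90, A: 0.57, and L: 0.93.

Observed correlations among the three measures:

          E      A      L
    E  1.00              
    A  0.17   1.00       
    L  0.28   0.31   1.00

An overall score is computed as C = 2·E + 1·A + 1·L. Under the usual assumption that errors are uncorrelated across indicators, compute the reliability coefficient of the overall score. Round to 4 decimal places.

0.8931

Var(C) = 2² + 1 + 1 + 2·[2·0.17 + 2·0.28 + 0.31] = 6 + 2.42 = 8.42.
With uncorrelated errors the cross-covariances are all true-score covariance, so they carry over unchanged; only the diagonal terms shrink to ρᵢσᵢ².
True-score variance = [2²·0.90 + 0.57 + 0.93] + 2.42 = 5.1 + 2.42 = 7.52.
Reliability = 7.52 / 8.42 = 0.8931.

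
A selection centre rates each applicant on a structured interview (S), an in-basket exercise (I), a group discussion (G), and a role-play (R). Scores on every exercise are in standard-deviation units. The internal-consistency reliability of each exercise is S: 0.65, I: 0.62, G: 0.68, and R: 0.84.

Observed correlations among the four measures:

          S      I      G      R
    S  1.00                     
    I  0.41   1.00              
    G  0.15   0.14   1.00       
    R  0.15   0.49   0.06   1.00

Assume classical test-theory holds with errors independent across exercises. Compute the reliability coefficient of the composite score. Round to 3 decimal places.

Var(S+I+G+R) = 4 + 2·[0.41 + 0.15 + 0.15 + 0.14 + 0.49 + 0.06] = 4 + 2.8 = 6.8.
Because errors are independent across components, Cov(Tᵢ,Tⱼ) = Cov(Xᵢ,Xⱼ); the off-diagonal part of the true-score variance is the same as above.
True-score variance = [0.65 + 0.62 + 0.68 + 0.84] + 2.8 = 2.79 + 2.8 = 5.59.
Reliability = 5.59 / 6.8 = 0.822.

0.822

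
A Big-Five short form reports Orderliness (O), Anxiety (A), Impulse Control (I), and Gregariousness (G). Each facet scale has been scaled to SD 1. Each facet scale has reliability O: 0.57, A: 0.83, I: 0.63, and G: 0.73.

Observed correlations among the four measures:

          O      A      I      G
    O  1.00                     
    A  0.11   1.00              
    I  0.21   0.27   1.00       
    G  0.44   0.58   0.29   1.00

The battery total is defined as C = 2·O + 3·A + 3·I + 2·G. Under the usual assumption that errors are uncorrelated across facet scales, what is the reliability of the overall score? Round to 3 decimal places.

0.843

Var(C) = 2² + 3² + 3² + 2² + 2·[6·0.11 + 6·0.21 + 4·0.44 + 9·0.27 + 6·0.58 + 6·0.29] = 26 + 22.66 = 48.66.
Because errors are independent across components, Cov(Tᵢ,Tⱼ) = Cov(Xᵢ,Xⱼ); the off-diagonal part of the true-score variance is the same as above.
True-score variance = [2²·0.57 + 3²·0.83 + 3²·0.63 + 2²·0.73] + 22.66 = 18.34 + 22.66 = 41.
Reliability = 41 / 48.66 = 0.843.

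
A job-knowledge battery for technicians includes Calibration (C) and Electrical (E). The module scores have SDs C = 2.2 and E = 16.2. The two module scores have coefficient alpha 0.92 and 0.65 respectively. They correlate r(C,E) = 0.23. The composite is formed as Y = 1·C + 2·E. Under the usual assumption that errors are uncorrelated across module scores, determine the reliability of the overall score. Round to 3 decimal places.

Var(Y) = 2.2² + 2²·16.2² + 2·[2·2.2·16.2·0.23] = 1054.6 + 32.7888 = 1087.39.
Under uncorrelated errors the observed covariances equal the true-score covariances, so only the own-variance terms attenuate.
True-score variance = [2.2²·0.92 + 2²·16.2²·0.65] + 32.7888 = 686.797 + 32.7888 = 719.586.
Reliability = 719.586 / 1087.39 = 0.662.

0.662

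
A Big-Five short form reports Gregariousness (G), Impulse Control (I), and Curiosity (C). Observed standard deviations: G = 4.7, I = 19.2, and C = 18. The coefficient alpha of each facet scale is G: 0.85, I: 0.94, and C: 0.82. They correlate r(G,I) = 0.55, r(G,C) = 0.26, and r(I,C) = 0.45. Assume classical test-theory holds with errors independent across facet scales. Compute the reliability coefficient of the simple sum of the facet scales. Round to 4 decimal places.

0.9284

Var(G+I+C) = 4.7² + 19.2² + 18² + 2·[4.7·19.2·0.55 + 4.7·18·0.26 + 19.2·18·0.45] = 714.73 + 454.296 = 1169.03.
With uncorrelated errors the cross-covariances are all true-score covariance, so they carry over unchanged; only the diagonal terms shrink to ρᵢσᵢ².
True-score variance = [4.7²·0.85 + 19.2²·0.94 + 18²·0.82] + 454.296 = 630.978 + 454.296 = 1085.27.
Reliability = 1085.27 / 1169.03 = 0.9284.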